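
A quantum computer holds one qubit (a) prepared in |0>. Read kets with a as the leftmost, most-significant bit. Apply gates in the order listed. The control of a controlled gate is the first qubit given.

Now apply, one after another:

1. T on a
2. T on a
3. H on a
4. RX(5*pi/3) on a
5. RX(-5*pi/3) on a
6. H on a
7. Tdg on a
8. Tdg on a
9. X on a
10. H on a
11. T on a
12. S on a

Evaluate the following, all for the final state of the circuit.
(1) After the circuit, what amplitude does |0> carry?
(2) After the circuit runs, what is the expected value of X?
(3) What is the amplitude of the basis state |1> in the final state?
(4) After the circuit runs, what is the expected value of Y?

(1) |0> carries amplitude sqrt(2)/2 in the final state. Key observation: steps 1-8 multiply out to the identity, so the circuit reduces to the remaining gates.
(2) The observable X averages to sqrt(2)/2.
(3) The amplitude on |1> is -sqrt(2)*exp(3*I*pi/4)/2.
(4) The observable Y averages to -sqrt(2)/2.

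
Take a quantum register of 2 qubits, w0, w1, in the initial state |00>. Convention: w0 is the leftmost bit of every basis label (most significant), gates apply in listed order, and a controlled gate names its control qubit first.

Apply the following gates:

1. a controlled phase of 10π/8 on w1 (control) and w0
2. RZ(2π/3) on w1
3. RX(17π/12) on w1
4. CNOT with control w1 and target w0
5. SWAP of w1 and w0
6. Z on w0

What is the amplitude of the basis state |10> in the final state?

The amplitude on |10> is 0.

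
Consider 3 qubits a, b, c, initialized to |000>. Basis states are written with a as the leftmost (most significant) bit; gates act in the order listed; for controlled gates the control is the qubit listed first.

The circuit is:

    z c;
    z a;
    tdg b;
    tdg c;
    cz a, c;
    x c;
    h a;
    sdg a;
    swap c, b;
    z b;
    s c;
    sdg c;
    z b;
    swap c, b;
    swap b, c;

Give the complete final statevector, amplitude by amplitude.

The final amplitudes are sqrt(2)/2 on |010>, -sqrt(2)*I/2 on |110>, and 0 on every other basis state.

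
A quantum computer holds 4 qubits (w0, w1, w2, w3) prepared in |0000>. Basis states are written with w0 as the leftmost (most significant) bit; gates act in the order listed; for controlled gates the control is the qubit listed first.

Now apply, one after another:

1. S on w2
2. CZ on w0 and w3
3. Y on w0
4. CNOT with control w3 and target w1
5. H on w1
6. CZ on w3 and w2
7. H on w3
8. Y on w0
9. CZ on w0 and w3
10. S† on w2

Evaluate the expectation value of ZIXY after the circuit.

In the final state, ZIXY has expectation 0.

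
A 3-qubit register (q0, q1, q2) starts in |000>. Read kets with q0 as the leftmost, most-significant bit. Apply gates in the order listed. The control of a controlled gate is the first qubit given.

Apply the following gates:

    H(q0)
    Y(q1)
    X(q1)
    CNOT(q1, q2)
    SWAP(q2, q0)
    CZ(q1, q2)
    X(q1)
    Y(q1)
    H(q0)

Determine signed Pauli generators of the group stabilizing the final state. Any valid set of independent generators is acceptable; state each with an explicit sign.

One valid set of independent stabilizer generators is +XII, +IIX, +IZI (any independent generating set of the same group is equally correct).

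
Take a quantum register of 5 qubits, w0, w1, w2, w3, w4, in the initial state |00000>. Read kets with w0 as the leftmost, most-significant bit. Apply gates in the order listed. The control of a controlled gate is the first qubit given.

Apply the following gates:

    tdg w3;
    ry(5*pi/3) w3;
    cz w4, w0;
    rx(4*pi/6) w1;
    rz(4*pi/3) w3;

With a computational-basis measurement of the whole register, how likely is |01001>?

Outcome |01001> occurs with probability 0.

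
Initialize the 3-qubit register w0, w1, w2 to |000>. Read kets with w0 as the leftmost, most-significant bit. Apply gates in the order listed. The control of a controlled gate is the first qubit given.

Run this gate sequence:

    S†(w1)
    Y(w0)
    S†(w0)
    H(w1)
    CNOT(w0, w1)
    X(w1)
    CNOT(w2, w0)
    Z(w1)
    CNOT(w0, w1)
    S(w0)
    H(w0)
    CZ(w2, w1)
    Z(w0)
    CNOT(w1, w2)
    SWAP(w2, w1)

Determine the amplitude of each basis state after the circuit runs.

The final amplitudes are -I/2 on |000>, 0 on |001>, 0 on |010>, I/2 on |011>, -I/2 on |100>, 0 on |101>, 0 on |110>, I/2 on |111>.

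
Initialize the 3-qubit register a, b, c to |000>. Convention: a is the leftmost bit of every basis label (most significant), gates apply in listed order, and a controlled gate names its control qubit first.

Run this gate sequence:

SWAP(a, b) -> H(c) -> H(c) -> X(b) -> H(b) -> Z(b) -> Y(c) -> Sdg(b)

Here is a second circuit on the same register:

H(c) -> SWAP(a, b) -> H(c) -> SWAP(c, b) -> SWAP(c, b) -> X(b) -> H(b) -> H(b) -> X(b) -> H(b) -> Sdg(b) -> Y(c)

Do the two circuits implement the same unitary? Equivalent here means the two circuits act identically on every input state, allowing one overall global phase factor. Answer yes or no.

Yes — the two circuits implement the same unitary up to a global phase.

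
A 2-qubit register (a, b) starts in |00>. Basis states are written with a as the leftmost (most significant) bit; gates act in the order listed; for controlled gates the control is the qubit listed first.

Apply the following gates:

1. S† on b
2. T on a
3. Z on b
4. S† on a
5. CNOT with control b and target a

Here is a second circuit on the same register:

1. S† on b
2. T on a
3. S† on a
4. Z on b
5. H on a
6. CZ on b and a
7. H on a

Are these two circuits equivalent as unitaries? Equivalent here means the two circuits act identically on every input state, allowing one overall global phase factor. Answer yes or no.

Yes: on every input state the two circuits agree up to one overall phase factor.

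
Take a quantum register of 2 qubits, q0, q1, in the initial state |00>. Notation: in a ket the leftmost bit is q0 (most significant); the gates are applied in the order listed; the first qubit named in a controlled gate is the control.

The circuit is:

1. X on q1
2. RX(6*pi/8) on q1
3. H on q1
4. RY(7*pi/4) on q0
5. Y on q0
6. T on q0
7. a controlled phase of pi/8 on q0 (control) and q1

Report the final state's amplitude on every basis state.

After the circuit, the state carries amplitude -1/4 - sqrt(2)*I/4 + I/4 on |00>, -1/4 - I/4 + sqrt(2)*I/4 on |01>, (-sqrt(2) - 1 - I)*exp(I*pi/4)/4 on |10>, (-sqrt(2) - 1 + I)*exp(3*I*pi/8)/4 on |11>.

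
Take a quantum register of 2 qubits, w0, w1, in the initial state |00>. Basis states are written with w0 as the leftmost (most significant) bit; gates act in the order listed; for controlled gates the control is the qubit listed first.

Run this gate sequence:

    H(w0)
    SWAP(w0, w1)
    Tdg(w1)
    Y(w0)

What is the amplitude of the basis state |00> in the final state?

The final state's coefficient on |00> equals 0.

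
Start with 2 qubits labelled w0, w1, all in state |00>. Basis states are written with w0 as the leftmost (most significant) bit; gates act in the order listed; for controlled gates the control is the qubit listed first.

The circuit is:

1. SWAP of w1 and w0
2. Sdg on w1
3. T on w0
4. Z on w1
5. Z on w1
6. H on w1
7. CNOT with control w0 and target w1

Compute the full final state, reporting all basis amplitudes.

The final amplitudes are sqrt(2)/2 on |00>, sqrt(2)/2 on |01>, 0 on |10>, 0 on |11>.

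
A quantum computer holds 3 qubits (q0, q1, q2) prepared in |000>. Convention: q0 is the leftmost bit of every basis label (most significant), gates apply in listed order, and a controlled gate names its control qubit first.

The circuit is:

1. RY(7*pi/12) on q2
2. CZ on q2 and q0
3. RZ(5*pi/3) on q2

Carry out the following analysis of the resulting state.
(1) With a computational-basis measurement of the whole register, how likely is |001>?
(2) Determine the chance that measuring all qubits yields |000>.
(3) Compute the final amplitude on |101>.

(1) A full measurement returns |001> with probability -sqrt(2)/8 + sqrt(6)/8 + 1/2.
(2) The probability of measuring |000> is -sqrt(6)/8 + sqrt(2)/8 + 1/2.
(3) |101> carries amplitude 0 in the final state.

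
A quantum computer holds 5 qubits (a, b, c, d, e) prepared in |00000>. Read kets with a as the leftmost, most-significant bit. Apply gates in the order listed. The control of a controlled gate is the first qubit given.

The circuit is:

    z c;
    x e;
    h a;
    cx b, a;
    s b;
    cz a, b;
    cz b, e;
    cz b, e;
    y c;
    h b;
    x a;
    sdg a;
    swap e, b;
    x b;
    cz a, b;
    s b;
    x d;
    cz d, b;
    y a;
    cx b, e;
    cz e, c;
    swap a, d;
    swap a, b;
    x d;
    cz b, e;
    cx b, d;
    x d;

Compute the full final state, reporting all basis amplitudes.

The final amplitudes are -1/2 on |01100>, -1/2 on |01101>, -I/2 on |01110>, -I/2 on |01111>, and 0 on every other basis state.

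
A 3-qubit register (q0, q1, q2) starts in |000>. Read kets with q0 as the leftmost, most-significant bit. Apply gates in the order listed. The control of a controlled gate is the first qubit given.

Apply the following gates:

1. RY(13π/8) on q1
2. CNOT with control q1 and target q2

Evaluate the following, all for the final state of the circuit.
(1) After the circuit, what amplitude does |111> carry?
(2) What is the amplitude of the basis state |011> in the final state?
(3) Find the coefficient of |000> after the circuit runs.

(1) The final state's coefficient on |111> equals 0.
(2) The final state's coefficient on |011> equals sin(3*pi/16).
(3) |000> carries amplitude -cos(3*pi/16) in the final state.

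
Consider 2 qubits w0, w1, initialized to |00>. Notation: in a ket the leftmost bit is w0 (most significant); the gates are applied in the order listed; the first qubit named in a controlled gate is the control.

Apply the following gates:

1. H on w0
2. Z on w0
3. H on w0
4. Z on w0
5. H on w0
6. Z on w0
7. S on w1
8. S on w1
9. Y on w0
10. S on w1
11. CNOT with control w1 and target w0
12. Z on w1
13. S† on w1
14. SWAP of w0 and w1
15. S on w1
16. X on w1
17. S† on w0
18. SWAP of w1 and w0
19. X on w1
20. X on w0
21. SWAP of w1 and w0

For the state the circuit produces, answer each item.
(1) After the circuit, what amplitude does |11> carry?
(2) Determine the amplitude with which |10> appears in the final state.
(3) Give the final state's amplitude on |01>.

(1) |11> carries amplitude sqrt(2)/2 in the final state.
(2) The final state's coefficient on |10> equals sqrt(2)*I/2.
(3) |01> carries amplitude 0 in the final state.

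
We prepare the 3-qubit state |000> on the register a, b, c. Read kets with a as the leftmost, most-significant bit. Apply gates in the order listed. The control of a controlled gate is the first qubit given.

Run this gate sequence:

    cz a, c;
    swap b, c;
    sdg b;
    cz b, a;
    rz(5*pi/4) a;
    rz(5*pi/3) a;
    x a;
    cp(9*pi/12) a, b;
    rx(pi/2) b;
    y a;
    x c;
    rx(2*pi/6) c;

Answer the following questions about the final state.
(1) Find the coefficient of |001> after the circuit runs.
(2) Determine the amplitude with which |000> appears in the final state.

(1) The final state's coefficient on |001> equals sqrt(6)*exp(I*pi/24)/4.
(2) The amplitude on |000> is -sqrt(2)*exp(13*I*pi/24)/4.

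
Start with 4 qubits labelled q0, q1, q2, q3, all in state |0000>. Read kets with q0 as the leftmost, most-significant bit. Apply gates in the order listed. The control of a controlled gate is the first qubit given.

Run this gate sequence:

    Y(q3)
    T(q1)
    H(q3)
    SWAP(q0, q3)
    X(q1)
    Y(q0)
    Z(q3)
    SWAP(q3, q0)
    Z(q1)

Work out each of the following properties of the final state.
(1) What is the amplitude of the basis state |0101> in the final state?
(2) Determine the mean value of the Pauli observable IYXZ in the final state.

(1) The final state's coefficient on |0101> equals sqrt(2)/2.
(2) In the final state, IYXZ has expectation 0.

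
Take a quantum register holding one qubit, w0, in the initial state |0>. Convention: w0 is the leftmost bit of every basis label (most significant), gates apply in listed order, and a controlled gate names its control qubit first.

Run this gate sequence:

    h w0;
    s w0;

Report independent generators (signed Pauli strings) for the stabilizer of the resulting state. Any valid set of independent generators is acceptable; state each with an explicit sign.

The stabilizer group can be generated by +Y, among other valid generating sets.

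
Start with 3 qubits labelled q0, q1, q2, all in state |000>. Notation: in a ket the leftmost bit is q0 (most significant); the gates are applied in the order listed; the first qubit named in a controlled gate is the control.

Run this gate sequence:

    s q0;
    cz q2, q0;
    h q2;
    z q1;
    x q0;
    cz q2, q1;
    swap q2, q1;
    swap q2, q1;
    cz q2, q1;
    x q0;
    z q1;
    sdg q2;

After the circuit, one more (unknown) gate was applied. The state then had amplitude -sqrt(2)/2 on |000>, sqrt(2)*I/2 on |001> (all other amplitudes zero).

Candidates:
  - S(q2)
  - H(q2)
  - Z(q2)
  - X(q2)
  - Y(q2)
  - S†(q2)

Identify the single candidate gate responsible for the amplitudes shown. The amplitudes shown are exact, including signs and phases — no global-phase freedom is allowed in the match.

The applied gate was Y(q2). Key observation: the block from step 4 through step 11 cancels to the identity and can be dropped.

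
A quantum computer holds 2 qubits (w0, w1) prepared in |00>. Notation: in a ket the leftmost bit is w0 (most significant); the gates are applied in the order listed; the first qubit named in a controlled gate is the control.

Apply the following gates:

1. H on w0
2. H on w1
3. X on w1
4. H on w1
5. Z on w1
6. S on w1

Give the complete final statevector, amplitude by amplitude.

After the circuit, the state carries amplitude sqrt(2)/2 on |00>, 0 on |01>, sqrt(2)/2 on |10>, 0 on |11>. Key observation: the block from step 2 through step 5 cancels to the identity and can be dropped.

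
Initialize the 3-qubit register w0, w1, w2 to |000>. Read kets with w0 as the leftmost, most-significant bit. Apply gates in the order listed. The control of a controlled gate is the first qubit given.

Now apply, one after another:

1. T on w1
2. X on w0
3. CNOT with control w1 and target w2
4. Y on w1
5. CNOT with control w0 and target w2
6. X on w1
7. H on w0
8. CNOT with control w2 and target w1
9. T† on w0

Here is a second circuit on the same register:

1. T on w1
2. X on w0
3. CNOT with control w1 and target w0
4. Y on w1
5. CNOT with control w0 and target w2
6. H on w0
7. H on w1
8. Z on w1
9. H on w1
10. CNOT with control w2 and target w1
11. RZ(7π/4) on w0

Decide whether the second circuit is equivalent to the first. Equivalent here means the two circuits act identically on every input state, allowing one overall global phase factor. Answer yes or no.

No — the two circuits implement different unitaries, even allowing a global phase.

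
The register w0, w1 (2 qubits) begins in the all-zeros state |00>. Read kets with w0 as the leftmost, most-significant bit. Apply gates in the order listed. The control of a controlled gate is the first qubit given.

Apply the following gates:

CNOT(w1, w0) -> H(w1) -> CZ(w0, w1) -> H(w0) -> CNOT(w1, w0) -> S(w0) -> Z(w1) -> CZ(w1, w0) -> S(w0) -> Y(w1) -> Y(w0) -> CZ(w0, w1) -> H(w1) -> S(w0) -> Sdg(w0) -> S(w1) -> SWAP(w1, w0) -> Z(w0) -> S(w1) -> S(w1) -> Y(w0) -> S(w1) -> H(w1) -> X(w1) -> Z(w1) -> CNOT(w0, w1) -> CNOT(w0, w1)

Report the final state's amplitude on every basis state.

The resulting statevector has amplitude -1/2 + I/2 on |00>, 1/2 + I/2 on |01>, 0 on |10>, 0 on |11>. Key observation: steps 14-15 multiply out to the identity, so the circuit reduces to the remaining gates.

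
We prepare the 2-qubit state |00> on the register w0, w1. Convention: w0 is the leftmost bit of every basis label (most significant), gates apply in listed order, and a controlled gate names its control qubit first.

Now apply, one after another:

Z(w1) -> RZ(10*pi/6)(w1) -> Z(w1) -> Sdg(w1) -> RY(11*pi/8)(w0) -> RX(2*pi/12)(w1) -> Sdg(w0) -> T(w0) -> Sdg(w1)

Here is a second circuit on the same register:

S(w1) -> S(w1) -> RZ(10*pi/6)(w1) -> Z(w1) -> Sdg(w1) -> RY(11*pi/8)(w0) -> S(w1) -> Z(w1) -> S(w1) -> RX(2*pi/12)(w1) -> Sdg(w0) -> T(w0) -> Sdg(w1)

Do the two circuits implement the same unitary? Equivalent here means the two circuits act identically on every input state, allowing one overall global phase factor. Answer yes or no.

Yes — the two circuits implement the same unitary up to a global phase.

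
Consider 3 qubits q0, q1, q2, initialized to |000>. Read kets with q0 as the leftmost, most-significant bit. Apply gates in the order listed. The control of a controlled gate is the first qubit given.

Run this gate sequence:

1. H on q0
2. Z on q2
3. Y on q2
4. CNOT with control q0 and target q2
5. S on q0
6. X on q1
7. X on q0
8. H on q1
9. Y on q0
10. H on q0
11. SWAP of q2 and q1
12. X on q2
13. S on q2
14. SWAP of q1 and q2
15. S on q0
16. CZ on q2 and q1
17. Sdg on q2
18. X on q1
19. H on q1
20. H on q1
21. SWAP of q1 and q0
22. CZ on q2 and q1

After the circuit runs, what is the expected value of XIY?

In the final state, XIY has expectation 1.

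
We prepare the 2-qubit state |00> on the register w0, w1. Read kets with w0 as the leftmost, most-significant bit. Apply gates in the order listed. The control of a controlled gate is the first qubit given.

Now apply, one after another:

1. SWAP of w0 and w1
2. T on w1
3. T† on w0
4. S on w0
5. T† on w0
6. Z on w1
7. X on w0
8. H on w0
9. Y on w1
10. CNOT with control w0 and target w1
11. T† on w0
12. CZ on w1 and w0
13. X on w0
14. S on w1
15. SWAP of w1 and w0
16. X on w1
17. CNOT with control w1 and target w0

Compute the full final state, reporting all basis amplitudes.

The resulting statevector has amplitude 0 on |00>, 0 on |01>, -sqrt(2)/2 on |10>, -sqrt(2)*exp(I*pi/4)/2 on |11>.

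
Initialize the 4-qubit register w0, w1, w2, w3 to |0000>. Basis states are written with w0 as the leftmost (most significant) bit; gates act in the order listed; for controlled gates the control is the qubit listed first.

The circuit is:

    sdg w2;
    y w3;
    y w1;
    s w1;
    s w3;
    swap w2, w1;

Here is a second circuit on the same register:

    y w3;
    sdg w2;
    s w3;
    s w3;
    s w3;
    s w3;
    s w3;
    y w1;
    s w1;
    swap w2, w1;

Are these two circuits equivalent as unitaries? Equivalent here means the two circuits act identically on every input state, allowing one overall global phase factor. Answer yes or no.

Yes, they are equivalent — the unitaries differ by at most a global phase.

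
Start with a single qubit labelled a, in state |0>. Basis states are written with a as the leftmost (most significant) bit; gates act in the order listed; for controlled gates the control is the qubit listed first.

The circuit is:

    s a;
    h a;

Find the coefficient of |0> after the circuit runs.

|0> carries amplitude sqrt(2)/2 in the final state.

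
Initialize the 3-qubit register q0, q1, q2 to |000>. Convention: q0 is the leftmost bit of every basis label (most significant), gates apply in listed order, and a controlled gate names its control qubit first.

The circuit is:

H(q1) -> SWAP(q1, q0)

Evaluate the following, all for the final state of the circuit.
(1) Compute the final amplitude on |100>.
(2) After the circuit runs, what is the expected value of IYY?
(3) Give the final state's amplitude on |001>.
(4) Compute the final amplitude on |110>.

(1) The final state's coefficient on |100> equals sqrt(2)/2.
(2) The expectation value of IYY is 0.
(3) The amplitude on |001> is 0.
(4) The final state's coefficient on |110> equals 0.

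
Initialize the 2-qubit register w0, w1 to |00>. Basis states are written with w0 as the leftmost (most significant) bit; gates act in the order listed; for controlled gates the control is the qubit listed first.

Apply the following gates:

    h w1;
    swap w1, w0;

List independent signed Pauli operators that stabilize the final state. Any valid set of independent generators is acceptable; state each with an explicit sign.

The final state is stabilized by the group generated by +XI, +IZ; other independent generating sets are equally valid.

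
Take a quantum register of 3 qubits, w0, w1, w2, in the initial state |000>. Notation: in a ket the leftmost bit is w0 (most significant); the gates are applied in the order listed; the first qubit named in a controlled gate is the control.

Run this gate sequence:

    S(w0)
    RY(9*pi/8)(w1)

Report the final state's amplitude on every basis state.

The resulting statevector has amplitude -sin(pi/16) on |000>, sin(7*pi/16) on |010>, and 0 on every other basis state.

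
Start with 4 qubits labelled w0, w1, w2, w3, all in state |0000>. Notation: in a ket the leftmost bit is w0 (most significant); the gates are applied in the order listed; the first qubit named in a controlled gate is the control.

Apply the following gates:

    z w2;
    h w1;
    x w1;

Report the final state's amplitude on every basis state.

The resulting statevector has amplitude sqrt(2)/2 on |0000>, sqrt(2)/2 on |0100>, and 0 on every other basis state.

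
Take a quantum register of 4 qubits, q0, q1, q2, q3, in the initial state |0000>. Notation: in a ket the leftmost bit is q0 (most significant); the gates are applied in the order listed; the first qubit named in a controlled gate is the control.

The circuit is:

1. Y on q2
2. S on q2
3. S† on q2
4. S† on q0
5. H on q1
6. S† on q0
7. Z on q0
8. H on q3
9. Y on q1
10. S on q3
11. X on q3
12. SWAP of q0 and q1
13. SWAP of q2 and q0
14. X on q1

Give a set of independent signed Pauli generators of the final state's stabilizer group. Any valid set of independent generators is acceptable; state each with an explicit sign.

The stabilizer group can be generated by -IIXI, -IIIY, -ZIII, -IZII, among other valid generating sets.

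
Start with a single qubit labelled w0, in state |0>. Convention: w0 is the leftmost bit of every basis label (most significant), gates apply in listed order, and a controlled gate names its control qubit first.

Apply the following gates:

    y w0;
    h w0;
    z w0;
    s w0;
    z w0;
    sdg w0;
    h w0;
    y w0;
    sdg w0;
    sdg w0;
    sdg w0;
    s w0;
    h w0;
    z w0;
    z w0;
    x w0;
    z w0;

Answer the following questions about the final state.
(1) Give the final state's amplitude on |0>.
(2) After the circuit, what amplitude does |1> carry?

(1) The amplitude on |0> is sqrt(2)/2.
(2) |1> carries amplitude -sqrt(2)/2 in the final state.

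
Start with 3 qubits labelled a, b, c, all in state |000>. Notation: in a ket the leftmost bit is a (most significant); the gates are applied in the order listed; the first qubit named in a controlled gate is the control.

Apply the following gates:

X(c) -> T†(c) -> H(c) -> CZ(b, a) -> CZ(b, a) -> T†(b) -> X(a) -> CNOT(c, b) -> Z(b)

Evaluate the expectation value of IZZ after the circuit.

In the final state, IZZ has expectation 1. Key observation: steps 4-5 multiply out to the identity, so the circuit reduces to the remaining gates.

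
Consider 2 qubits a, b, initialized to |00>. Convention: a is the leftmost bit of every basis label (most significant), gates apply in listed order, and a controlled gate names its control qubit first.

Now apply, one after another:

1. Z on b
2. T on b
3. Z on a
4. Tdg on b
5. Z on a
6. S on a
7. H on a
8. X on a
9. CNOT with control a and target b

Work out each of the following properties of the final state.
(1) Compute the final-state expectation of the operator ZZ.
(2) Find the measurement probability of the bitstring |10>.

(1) In the final state, ZZ has expectation 1.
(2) Outcome |10> occurs with probability 0.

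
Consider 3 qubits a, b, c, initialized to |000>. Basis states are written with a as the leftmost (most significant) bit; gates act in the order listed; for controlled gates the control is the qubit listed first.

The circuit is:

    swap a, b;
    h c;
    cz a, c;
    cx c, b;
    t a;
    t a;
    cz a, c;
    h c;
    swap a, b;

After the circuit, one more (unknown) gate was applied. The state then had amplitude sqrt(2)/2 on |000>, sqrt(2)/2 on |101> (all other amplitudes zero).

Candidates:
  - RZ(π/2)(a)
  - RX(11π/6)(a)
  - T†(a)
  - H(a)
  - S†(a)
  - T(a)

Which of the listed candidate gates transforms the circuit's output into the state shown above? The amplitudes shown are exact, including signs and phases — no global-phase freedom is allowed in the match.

It was H(a) that produced the state shown.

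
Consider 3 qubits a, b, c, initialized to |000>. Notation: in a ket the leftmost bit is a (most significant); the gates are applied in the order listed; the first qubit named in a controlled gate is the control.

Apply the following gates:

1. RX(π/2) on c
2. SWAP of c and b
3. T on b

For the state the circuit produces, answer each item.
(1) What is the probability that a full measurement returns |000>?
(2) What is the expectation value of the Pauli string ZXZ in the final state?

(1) The probability of measuring |000> is 1/2.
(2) In the final state, ZXZ has expectation sqrt(2)/2.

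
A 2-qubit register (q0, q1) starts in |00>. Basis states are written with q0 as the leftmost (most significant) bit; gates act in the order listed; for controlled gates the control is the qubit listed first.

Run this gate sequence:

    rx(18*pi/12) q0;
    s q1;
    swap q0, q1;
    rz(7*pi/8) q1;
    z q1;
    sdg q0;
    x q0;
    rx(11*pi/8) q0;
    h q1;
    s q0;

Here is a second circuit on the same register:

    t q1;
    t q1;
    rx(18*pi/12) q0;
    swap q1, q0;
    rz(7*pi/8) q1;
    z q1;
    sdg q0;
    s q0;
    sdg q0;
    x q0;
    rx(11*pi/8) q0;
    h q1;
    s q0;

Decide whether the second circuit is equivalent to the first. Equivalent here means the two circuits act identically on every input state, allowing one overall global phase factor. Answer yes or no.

Yes — the two circuits implement the same unitary up to a global phase.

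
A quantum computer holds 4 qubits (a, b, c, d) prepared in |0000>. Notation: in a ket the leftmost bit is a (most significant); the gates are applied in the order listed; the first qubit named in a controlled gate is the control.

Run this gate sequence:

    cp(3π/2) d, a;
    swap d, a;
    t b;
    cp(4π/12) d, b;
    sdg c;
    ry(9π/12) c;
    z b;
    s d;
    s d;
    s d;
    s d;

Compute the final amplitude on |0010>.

|0010> carries amplitude sqrt(sqrt(2) + 2)/2 in the final state. Key observation: steps 8-11 multiply out to the identity, so the circuit reduces to the remaining gates.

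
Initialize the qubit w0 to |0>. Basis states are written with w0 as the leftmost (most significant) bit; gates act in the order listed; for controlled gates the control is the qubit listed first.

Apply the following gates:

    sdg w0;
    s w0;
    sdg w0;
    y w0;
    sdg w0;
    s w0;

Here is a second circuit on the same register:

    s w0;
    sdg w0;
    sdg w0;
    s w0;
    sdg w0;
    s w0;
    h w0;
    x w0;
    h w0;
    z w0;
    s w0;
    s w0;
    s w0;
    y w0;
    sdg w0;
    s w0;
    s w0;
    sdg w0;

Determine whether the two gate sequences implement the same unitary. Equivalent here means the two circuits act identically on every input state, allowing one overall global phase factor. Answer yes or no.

Yes — the two circuits implement the same unitary up to a global phase.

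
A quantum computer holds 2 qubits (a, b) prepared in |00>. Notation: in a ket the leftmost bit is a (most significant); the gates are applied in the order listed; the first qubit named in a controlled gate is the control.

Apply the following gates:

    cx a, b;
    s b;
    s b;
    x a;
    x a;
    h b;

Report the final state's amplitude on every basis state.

The resulting statevector has amplitude sqrt(2)/2 on |00>, sqrt(2)/2 on |01>, 0 on |10>, 0 on |11>.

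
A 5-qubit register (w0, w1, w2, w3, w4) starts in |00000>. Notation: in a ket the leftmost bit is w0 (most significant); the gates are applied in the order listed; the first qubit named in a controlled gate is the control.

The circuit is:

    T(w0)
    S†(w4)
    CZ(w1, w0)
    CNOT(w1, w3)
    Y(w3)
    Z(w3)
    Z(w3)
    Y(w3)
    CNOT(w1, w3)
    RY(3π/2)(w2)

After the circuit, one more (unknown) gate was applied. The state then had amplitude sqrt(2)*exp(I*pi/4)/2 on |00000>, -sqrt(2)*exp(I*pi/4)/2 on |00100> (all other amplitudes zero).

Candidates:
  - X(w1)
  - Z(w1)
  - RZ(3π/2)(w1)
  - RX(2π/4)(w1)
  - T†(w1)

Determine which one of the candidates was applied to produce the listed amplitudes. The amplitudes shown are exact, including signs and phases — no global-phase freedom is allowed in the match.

It was RZ(3π/2)(w1) that produced the state shown.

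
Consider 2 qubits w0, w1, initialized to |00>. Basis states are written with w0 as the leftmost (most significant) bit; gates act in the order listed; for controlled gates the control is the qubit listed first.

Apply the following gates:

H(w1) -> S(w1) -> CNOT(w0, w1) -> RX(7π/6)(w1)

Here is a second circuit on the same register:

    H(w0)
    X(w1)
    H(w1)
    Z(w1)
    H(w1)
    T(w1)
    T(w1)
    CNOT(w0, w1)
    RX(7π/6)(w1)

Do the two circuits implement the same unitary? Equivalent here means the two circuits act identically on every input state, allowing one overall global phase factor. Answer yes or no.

No, they are not equivalent — no single phase factor reconciles the two unitaries.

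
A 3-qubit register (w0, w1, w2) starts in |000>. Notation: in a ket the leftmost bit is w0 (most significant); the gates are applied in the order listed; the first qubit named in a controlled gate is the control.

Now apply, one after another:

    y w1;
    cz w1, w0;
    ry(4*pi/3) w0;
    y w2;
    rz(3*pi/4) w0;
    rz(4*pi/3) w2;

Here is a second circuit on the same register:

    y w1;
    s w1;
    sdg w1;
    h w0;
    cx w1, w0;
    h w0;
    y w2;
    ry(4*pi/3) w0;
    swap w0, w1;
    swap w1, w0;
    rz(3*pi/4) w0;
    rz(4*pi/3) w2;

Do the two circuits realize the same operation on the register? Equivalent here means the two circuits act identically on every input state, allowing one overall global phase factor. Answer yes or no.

Yes — the two circuits implement the same unitary up to a global phase.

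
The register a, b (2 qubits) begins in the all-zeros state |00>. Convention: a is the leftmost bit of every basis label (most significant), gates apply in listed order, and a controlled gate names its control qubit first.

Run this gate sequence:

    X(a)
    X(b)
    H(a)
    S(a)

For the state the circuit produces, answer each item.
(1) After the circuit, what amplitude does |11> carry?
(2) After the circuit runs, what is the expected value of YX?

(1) The final state's coefficient on |11> equals -sqrt(2)*I/2.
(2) The observable YX averages to 0.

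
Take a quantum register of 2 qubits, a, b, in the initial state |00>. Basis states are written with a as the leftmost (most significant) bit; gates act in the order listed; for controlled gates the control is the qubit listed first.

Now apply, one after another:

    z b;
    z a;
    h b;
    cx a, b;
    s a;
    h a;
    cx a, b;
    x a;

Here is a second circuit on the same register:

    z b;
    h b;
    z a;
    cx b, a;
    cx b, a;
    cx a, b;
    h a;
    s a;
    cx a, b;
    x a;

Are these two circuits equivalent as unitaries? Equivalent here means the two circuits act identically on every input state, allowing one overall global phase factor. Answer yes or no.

No, they are not equivalent — no single phase factor reconciles the two unitaries.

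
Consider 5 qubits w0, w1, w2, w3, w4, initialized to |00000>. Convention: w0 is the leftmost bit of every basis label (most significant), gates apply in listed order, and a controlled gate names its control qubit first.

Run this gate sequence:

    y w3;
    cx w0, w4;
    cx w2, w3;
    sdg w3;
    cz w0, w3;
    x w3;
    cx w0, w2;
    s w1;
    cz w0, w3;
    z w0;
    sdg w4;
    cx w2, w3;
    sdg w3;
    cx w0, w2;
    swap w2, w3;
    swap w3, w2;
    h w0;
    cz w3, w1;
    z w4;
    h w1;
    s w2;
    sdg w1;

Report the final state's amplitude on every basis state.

The final amplitudes are 1/2 on |00000>, -I/2 on |01000>, 1/2 on |10000>, -I/2 on |11000>, and 0 on every other basis state.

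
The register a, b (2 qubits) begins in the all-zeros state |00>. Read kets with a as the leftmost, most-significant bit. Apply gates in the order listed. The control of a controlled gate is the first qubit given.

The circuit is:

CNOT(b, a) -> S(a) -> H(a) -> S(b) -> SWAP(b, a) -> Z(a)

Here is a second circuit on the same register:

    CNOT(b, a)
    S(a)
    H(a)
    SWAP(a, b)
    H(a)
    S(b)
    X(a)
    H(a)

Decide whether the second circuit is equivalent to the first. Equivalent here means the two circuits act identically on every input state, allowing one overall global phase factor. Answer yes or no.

No, they are not equivalent — no single phase factor reconciles the two unitaries.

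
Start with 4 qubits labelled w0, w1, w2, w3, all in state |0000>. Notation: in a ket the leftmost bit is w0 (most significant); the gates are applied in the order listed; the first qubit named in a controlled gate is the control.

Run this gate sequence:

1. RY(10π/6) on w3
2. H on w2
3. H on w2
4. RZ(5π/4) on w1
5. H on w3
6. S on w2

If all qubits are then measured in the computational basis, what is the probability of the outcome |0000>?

The probability of measuring |0000> is 1/2 - sqrt(3)/4. Key observation: the block from step 2 through step 3 cancels to the identity and can be dropped.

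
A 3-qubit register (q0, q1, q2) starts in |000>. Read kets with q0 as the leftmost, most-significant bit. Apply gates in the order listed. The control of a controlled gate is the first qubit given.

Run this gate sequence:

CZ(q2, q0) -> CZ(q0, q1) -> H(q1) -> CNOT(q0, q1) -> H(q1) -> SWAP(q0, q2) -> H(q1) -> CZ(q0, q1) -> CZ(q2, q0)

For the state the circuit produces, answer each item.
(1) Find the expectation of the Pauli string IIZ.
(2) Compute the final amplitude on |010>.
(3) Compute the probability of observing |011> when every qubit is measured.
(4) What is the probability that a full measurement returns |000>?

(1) In the final state, IIZ has expectation 1.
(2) The final state's coefficient on |010> equals sqrt(2)/2.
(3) Outcome |011> occurs with probability 0.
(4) The probability of measuring |000> is 1/2.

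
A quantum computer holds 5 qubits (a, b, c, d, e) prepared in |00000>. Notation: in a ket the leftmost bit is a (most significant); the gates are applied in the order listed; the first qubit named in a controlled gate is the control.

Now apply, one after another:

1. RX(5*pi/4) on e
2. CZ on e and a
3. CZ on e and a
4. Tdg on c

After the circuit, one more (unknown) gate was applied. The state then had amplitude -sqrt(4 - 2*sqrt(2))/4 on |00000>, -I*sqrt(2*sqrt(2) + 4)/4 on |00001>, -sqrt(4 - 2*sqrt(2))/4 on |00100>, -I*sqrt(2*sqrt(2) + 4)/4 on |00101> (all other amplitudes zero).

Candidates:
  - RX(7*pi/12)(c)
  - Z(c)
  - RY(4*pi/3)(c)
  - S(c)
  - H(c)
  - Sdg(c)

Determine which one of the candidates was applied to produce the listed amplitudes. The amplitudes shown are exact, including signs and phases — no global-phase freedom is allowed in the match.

The applied gate was H(c).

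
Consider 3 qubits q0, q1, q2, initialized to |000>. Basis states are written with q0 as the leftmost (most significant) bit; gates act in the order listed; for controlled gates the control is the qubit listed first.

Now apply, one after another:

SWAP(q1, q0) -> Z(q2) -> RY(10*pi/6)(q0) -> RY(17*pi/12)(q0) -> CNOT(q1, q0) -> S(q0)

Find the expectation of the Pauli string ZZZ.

The expectation value of ZZZ is -sqrt(6)/4 - sqrt(2)/4.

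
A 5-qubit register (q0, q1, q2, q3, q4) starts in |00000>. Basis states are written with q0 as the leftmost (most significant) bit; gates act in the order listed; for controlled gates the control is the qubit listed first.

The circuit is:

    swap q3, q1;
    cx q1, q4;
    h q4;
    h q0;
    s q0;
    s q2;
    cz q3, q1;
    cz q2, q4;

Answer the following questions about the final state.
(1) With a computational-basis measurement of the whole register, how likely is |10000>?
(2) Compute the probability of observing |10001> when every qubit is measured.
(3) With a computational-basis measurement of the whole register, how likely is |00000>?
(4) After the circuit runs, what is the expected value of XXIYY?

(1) A full measurement returns |10000> with probability 1/4.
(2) The probability of measuring |10001> is 1/4.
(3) The probability of measuring |00000> is 1/4.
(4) The expectation value of XXIYY is 0.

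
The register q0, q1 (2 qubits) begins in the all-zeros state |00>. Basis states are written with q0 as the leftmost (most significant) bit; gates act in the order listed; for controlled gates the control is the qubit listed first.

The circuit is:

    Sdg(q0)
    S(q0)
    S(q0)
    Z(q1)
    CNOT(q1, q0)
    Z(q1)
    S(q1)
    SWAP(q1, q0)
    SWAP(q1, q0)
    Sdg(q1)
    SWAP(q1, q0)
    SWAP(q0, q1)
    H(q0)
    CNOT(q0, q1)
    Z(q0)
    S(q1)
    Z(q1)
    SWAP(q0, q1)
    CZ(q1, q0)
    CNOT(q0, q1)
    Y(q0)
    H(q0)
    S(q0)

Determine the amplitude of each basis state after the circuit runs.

The resulting statevector has amplitude -1/2 + I/2 on |00>, 0 on |01>, 1/2 - I/2 on |10>, 0 on |11>. Key observation: the block from step 7 through step 10 cancels to the identity and can be dropped.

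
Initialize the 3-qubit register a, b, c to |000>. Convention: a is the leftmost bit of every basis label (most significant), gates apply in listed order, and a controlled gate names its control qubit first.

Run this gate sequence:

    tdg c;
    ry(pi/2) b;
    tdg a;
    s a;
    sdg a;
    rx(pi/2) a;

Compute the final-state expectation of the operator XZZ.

The observable XZZ averages to 0. Key observation: gates 4-5 undo each other exactly, leaving only the rest of the circuit to track.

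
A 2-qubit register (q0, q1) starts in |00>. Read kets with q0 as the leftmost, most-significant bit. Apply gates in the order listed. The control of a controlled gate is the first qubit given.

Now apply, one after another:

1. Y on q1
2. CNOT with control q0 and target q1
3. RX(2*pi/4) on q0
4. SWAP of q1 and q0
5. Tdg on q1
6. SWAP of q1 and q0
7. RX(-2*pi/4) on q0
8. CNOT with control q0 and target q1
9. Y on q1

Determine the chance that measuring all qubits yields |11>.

A full measurement returns |11> with probability 1/2 - sqrt(2)/4.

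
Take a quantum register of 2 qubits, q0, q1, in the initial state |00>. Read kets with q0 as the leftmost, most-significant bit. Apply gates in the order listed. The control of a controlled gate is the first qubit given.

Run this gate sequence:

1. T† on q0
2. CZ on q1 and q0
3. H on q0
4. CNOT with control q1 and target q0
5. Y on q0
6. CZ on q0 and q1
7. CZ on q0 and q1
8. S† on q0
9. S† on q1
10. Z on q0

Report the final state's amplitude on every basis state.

The final amplitudes are -sqrt(2)*I/2 on |00>, 0 on |01>, -sqrt(2)/2 on |10>, 0 on |11>.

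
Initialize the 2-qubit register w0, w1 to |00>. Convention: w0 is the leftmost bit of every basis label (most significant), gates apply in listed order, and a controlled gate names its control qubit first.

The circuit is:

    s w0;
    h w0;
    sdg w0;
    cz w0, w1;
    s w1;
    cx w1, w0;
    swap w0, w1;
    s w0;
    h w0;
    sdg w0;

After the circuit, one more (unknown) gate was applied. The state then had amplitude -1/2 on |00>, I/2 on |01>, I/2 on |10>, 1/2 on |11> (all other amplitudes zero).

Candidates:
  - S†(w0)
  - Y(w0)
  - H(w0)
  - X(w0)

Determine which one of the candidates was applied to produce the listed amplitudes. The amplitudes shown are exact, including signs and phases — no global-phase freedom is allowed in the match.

It was Y(w0) that produced the state shown.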